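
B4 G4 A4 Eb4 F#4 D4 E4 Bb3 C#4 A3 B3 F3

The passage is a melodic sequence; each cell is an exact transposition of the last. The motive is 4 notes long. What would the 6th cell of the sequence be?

A#2 F#2 G#2 D2

Unit = 4 notes; the statements start on B4, F#4, C#4, moving down a 4th each time.
Extending down a 4th: G#3 → D#3 → A#2.
From A#2 the exact shape gives A#2 F#2 G#2 D2.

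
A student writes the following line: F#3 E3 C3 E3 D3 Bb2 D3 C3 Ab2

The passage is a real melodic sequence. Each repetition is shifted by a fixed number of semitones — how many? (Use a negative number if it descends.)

The 3-note cells begin on F#3, E3, D3 — each down a 2nd from the last.
F#3 to E3 spans -2 semitones.

-2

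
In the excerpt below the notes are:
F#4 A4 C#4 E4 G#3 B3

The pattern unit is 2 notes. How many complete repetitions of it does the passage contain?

6 notes in groups of 2 gives 6/2 = 3 statements.
Starts: F#4, C#4, G#3 — each down a 4th.

3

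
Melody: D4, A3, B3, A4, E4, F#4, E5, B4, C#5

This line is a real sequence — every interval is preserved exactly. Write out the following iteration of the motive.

B5 F#5 G#5

Taking 3-note groups, the heads are D4, A4, E5: the pattern moves up a 5th.
Statement 4 starts on B5 and keeps the same exact contour: B5 F#5 G#5.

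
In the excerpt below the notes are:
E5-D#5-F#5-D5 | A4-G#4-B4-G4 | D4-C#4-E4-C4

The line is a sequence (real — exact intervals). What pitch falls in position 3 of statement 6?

With 4-note cells, note 3 of each statement runs F#5, B4, E4.
Each moves down a 5th. Continuing: A3 → D3 → G2.

G2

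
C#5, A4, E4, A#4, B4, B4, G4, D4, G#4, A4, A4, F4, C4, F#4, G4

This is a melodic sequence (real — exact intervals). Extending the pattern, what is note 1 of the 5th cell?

The unit is 5 notes. Position-1 pitches of the 3 shown cells: C#5, B4, A4.
Each moves down a 2nd. Continuing: G4 → F4.

F4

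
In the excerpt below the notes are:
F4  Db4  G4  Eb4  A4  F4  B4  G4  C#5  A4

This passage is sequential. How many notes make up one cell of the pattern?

There are 10 notes; a 2-note unit gives 5 cells:
F4 Db4 | G4 Eb4 | A4 F4 | B4 G4 | C#5 A4
That's a consistent up a 2nd shift per cell, and no other grouping gives one.

2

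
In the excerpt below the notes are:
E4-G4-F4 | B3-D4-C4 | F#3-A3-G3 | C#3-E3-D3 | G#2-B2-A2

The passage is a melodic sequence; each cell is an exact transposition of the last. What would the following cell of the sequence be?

The 3-note cells begin on E4, B3, F#3, C#3, G#2 — each down a 4th from the last.
Statement 6 starts on D#2 and keeps the same exact contour: D#2 F#2 E2.

D#2 F#2 E2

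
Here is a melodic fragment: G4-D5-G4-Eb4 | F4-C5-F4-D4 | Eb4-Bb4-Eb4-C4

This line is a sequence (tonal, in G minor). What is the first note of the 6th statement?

Bb3

The 4-note cells begin on G4, F4, Eb4 — each down a 2nd from the last.
Continuing: D4 → C4 → Bb3. Statement 6 starts on Bb3.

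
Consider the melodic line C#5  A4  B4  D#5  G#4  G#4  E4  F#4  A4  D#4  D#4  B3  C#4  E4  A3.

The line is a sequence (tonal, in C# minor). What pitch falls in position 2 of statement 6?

Grouping in 5s, the 2nd note of each cell is A4, E4, B3.
Carrying that down a 4th forward: F#3 → C#3 → G#2.

G#2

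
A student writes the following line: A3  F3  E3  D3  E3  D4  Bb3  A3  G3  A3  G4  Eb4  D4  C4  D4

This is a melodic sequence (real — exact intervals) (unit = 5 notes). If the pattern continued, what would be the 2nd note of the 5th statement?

The unit is 5 notes. Position-2 pitches of the 3 shown cells: F3, Bb3, Eb4.
Carrying that up a 4th forward: Ab4 → Db5.

Db5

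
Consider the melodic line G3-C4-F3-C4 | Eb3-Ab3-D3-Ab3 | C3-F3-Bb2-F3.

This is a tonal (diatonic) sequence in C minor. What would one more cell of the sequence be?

Unit = 4 notes; the statements start on G3, Eb3, C3, moving down a 3rd each time.
So cell 4 is Ab2 D3 G2 D3.

Ab2 D3 G2 D3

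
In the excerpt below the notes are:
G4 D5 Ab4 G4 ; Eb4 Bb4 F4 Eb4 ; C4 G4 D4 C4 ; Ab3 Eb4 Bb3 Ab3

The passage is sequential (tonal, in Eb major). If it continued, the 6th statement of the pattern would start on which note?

Unit = 4 notes; the statements start on G4, Eb4, C4, Ab3, moving down a 3rd each time.
Continuing: F3 → D3. Statement 6 starts on D3.

D3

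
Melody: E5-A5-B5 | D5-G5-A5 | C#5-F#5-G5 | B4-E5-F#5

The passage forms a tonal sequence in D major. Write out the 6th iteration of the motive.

With a 3-note motive the entries are E5, D5, C#5, B4, each down a 2nd from the previous.
Continuing the starts: A4 → G4.
From G4 the diatonic shape gives G4 C#5 D5.

G4 C#5 D5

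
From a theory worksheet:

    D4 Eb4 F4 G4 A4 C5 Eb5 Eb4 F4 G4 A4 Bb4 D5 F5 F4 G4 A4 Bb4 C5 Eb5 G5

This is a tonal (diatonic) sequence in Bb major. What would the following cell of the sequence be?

G4 A4 Bb4 C5 D5 F5 A5

Taking 7-note groups, the heads are D4, Eb4, F4: the pattern moves up a 2nd.
Statement 4 starts on G4 and keeps the same diatonic contour: G4 A4 Bb4 C5 D5 F5 A5.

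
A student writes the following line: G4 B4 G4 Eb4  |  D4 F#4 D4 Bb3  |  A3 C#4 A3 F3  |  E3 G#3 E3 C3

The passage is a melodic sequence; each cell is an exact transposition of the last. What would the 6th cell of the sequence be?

F#2 A#2 F#2 D2

Unit = 4 notes; the statements start on G4, D4, A3, E3, moving down a 4th each time.
Carrying on: B2 → F#2.
From F#2 the exact shape gives F#2 A#2 F#2 D2.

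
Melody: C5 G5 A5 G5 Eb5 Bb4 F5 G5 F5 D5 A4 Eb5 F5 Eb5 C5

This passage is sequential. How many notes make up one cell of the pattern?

5

15 notes total. Splitting into 3 groups of 5:
C5 G5 A5 G5 Eb5 | Bb4 F5 G5 F5 D5 | A4 Eb5 F5 Eb5 C5
Every group is a transposition down a 2nd of the one before; no shorter unit works.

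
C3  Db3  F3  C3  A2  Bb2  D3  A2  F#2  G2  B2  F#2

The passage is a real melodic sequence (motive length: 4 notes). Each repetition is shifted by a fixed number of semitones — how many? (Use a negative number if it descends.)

Taking 4-note groups, the heads are C3, A2, F#2: the pattern moves down a 3rd.
Counting half-steps from C3 to A2: -3.

-3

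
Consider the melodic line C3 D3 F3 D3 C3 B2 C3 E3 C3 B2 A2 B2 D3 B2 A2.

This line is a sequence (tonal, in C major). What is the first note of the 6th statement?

E2

The 5-note cells begin on C3, B2, A2 — each down a 2nd from the last.
Continuing: G2 → F2 → E2. Statement 6 starts on E2.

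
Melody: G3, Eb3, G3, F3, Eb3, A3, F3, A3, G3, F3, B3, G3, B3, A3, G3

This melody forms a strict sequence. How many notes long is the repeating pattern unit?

5

There are 15 notes; a 5-note unit gives 3 cells:
G3 Eb3 G3 F3 Eb3 | A3 F3 A3 G3 F3 | B3 G3 B3 A3 G3
Each cell is the previous one up a 2nd — so the unit is 5 notes.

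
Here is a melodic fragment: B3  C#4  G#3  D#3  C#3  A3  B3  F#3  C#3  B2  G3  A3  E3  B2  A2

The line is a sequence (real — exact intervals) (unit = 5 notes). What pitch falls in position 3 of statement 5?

With 5-note cells, note 3 of each statement runs G#3, F#3, E3.
Carrying that down a 2nd forward: D3 → C3.

C3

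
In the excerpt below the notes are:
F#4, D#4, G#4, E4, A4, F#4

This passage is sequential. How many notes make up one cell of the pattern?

2

Try groups of 2 (3 cells in 6 notes):
F#4 D#4 | G#4 E4 | A4 F#4
That's a consistent up a 2nd shift per cell, and no other grouping gives one.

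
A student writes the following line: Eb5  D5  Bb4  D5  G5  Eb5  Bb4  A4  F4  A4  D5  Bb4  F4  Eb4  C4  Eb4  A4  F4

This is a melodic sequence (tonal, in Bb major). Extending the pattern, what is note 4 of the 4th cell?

With 6-note cells, note 4 of each statement runs D5, A4, Eb4.
One more down a 4th gives Bb3.

Bb3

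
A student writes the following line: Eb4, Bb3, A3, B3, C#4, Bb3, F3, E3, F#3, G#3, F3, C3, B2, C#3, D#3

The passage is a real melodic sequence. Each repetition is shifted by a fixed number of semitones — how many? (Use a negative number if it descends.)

-5

Taking 5-note groups, the heads are Eb4, Bb3, F3: the pattern moves down a 4th.
Eb4 to Bb3 spans -5 semitones.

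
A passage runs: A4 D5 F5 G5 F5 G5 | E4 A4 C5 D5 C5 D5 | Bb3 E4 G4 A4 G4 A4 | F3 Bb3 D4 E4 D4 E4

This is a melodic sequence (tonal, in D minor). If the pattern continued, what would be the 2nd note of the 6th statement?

Grouping in 6s, the 2nd note of each cell is D5, A4, E4, Bb3.
Carrying that down a 4th forward: F3 → C3.

C3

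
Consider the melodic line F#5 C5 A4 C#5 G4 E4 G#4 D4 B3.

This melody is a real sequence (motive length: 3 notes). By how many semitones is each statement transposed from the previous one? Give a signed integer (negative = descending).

-5

The 3-note cells begin on F#5, C#5, G#4 — each down a 4th from the last.
Counting half-steps from F#5 to C#5: -5.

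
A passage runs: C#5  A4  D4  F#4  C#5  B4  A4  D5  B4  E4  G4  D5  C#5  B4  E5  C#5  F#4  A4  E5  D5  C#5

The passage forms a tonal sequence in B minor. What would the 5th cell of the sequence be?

G5 E5 A4 C#5 G5 F#5 E5

Taking 7-note groups, the heads are C#5, D5, E5: the pattern moves up a 2nd.
Extending up a 2nd: F#5 → G5.
Statement 5 starts on G5 and keeps the same diatonic contour: G5 E5 A4 C#5 G5 F#5 E5.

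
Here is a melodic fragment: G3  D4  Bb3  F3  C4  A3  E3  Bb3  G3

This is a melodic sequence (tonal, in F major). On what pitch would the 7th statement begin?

Taking 3-note groups, the heads are G3, F3, E3: the pattern moves down a 2nd.
Extending the heads down a 2nd: D3 → C3 → Bb2 → A2.

A2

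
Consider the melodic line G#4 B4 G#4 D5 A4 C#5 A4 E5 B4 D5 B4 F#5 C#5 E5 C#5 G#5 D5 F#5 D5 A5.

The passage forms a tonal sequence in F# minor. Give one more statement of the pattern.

Taking 4-note groups, the heads are G#4, A4, B4, C#5, D5: the pattern moves up a 2nd.
Statement 6 starts on E5 and keeps the same diatonic contour: E5 G#5 E5 B5.

E5 G#5 E5 B5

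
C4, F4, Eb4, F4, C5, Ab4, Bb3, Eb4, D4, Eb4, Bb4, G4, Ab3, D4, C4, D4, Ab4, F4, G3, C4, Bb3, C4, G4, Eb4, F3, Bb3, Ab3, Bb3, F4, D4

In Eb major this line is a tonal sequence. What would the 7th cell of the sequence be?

D3 G3 F3 G3 D4 Bb3

With a 6-note motive the entries are C4, Bb3, Ab3, G3, F3, each down a 2nd from the previous.
Continuing the starts: Eb3 → D3.
Statement 7 starts on D3 and keeps the same diatonic contour: D3 G3 F3 G3 D4 Bb3.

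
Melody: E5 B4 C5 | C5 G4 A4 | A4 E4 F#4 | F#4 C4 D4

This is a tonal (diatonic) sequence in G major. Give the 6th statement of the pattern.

B3 F#3 G3

Unit = 3 notes; the statements start on E5, C5, A4, F#4, moving down a 3rd each time.
Carrying on: D4 → B3.
Statement 6 starts on B3 and keeps the same diatonic contour: B3 F#3 G3.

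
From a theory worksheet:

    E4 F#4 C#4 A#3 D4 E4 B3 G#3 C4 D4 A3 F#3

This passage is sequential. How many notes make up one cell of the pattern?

Try groups of 4 (3 cells in 12 notes):
E4 F#4 C#4 A#3 | D4 E4 B3 G#3 | C4 D4 A3 F#3
Each cell is the previous one down a 2nd — so the unit is 4 notes.

4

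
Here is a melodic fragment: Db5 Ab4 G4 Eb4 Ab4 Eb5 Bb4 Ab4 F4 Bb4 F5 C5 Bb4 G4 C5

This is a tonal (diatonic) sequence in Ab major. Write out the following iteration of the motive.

G5 Db5 C5 Ab4 Db5

Taking 5-note groups, the heads are Db5, Eb5, F5: the pattern moves up a 2nd.
Statement 4 starts on G5 and keeps the same diatonic contour: G5 Db5 C5 Ab4 Db5.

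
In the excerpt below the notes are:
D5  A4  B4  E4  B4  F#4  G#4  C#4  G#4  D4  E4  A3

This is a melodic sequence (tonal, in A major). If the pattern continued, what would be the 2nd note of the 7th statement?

C#3

The unit is 4 notes. Position-2 pitches of the 3 shown cells: A4, F#4, D4.
Each moves down a 3rd. Continuing: B3 → G#3 → E3 → C#3.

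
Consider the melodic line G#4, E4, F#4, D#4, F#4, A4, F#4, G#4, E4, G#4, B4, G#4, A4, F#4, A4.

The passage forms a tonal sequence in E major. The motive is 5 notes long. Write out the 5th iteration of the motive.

The 5-note cells begin on G#4, A4, B4 — each up a 2nd from the last.
Continuing the starts: C#5 → D#5.
So cell 5 is D#5 B4 C#5 A4 C#5.

D#5 B4 C#5 A4 C#5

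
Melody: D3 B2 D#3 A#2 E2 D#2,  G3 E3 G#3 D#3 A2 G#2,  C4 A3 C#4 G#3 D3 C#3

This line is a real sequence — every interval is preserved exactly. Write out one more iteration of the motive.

Unit = 6 notes; the statements start on D3, G3, C4, moving up a 4th each time.
Statement 4 starts on F4 and keeps the same exact contour: F4 D4 F#4 C#4 G3 F#3.

F4 D4 F#4 C#4 G3 F#3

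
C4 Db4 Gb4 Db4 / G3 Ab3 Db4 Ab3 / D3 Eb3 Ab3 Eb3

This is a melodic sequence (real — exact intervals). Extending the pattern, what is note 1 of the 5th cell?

E2

Grouping in 4s, the 1st note of each cell is C4, G3, D3.
Extending down a 4th: A2 → E2.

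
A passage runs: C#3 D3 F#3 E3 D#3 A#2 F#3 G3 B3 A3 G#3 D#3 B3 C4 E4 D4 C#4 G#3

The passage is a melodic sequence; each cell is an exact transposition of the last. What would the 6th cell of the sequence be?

D5 Eb5 G5 F5 E5 B4

Taking 6-note groups, the heads are C#3, F#3, B3: the pattern moves up a 4th.
Continuing the starts: E4 → A4 → D5.
So cell 6 is D5 Eb5 G5 F5 E5 B4.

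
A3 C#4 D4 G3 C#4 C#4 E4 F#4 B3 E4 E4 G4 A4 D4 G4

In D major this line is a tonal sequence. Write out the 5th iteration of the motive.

B4 D5 E5 A4 D5

Taking 5-note groups, the heads are A3, C#4, E4: the pattern moves up a 3rd.
Extending up a 3rd: G4 → B4.
From B4 the diatonic shape gives B4 D5 E5 A4 D5.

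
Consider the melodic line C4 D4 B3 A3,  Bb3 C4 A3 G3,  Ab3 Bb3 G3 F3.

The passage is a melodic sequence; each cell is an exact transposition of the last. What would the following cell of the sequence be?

With a 4-note motive the entries are C4, Bb3, Ab3, each down a 2nd from the previous.
From Gb3 the exact shape gives Gb3 Ab3 F3 Eb3.

Gb3 Ab3 F3 Eb3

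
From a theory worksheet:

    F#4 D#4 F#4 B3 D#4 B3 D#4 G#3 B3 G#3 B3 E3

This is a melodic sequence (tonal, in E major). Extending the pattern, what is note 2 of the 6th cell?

Grouping in 4s, the 2nd note of each cell is D#4, B3, G#3.
Carrying that down a 3rd forward: E3 → C#3 → A2.

A2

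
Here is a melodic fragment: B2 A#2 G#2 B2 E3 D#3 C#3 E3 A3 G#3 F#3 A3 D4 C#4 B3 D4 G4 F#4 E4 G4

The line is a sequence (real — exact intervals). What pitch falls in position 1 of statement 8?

Bb5

Grouping in 4s, the 1st note of each cell is B2, E3, A3, D4, G4.
Each moves up a 4th. Continuing: C5 → F5 → Bb5.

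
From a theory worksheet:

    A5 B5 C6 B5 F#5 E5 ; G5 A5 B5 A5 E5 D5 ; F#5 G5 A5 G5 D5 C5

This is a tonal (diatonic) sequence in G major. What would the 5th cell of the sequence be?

Taking 6-note groups, the heads are A5, G5, F#5: the pattern moves down a 2nd.
Carrying on: E5 → D5.
Statement 5 starts on D5 and keeps the same diatonic contour: D5 E5 F#5 E5 B4 A4.

D5 E5 F#5 E5 B4 A4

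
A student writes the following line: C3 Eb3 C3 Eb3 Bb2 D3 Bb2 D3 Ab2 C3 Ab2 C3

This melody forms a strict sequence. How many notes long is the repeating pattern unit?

There are 12 notes; a 4-note unit gives 3 cells:
C3 Eb3 C3 Eb3 | Bb2 D3 Bb2 D3 | Ab2 C3 Ab2 C3
Every group is a transposition down a 2nd of the one before; no shorter unit works.

4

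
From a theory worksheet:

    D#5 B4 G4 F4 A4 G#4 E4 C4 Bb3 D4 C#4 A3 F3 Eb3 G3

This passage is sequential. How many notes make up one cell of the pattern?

5

15 notes total. Splitting into 3 groups of 5:
D#5 B4 G4 F4 A4 | G#4 E4 C4 Bb3 D4 | C#4 A3 F3 Eb3 G3
Each cell is the previous one down a 5th — so the unit is 5 notes.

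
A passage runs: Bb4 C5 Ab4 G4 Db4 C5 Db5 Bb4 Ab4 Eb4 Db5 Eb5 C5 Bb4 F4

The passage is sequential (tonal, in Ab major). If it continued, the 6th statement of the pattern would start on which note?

G5

Taking 5-note groups, the heads are Bb4, C5, Db5: the pattern moves up a 2nd.
Continuing: Eb5 → F5 → G5. Statement 6 starts on G5.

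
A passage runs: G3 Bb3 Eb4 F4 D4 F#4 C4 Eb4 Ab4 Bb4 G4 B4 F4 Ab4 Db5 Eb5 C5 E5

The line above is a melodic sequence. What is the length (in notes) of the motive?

6

There are 18 notes; a 6-note unit gives 3 cells:
G3 Bb3 Eb4 F4 D4 F#4 | C4 Eb4 Ab4 Bb4 G4 B4 | F4 Ab4 Db5 Eb5 C5 E5
That's a consistent up a 4th shift per cell, and no other grouping gives one.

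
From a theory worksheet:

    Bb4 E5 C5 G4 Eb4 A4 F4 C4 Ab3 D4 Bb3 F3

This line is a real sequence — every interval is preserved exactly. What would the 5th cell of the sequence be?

Unit = 4 notes; the statements start on Bb4, Eb4, Ab3, moving down a 5th each time.
Carrying on: Db3 → Gb2.
So cell 5 is Gb2 C3 Ab2 Eb2.

Gb2 C3 Ab2 Eb2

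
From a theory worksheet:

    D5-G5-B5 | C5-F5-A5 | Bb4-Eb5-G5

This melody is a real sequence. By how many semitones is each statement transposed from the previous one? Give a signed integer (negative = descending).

Unit = 3 notes; the statements start on D5, C5, Bb4, moving down a 2nd each time.
Counting half-steps from D5 to C5: -2.

-2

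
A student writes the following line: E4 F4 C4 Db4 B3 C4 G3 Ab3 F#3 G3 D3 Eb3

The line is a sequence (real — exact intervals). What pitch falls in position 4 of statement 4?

Bb2

With 4-note cells, note 4 of each statement runs Db4, Ab3, Eb3.
Each moves down a 4th; the next is Bb2.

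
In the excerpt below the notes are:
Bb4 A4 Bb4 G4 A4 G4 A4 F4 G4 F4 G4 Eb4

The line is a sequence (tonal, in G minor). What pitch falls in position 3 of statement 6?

D4

The unit is 4 notes. Position-3 pitches of the 3 shown cells: Bb4, A4, G4.
Extending down a 2nd: F4 → Eb4 → D4.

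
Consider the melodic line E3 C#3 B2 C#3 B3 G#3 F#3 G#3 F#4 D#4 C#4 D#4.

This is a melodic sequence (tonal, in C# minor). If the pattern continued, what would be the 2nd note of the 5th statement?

E5

The unit is 4 notes. Position-2 pitches of the 3 shown cells: C#3, G#3, D#4.
Extending up a 5th: A4 → E5.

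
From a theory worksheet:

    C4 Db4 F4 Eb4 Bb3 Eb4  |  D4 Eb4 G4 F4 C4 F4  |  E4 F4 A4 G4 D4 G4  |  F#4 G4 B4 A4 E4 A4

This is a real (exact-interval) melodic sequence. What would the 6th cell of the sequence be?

Unit = 6 notes; the statements start on C4, D4, E4, F#4, moving up a 2nd each time.
Carrying on: G#4 → A#4.
So cell 6 is A#4 B4 D#5 C#5 G#4 C#5.

A#4 B4 D#5 C#5 G#4 C#5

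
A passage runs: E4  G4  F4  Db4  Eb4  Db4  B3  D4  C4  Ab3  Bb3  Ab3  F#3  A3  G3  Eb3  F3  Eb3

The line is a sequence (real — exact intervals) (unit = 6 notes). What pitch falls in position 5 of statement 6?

Grouping in 6s, the 5th note of each cell is Eb4, Bb3, F3.
Carrying that down a 4th forward: C3 → G2 → D2.

D2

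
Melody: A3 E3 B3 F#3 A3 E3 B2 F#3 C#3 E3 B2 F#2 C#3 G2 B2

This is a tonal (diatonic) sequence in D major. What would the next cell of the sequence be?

F#2 C#2 G2 D2 F#2

With a 5-note motive the entries are A3, E3, B2, each down a 4th from the previous.
From F#2 the diatonic shape gives F#2 C#2 G2 D2 F#2.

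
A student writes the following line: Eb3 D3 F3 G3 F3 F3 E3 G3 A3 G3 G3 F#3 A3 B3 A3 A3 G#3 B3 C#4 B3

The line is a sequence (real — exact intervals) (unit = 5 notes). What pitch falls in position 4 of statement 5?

The unit is 5 notes. Position-4 pitches of the 4 shown cells: G3, A3, B3, C#4.
One more up a 2nd gives D#4.

D#4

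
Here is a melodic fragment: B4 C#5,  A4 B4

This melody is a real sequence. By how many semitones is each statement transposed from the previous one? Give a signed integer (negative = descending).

Taking 2-note groups, the heads are B4, A4: the pattern moves down a 2nd.
Counting half-steps from B4 to A4: -2.

-2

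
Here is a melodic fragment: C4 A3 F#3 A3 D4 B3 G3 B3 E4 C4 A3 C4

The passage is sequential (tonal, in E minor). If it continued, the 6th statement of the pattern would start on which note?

A4

With a 4-note motive the entries are C4, D4, E4, each up a 2nd from the previous.
Continuing: F#4 → G4 → A4. Statement 6 starts on A4.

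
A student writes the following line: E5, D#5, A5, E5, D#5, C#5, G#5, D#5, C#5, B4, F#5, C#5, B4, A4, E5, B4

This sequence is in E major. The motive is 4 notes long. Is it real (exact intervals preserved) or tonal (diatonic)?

tonal

Every note is diatonic to E major.
Cell 1 has -1 semitones from note 1 to 2, but cell 2 has -2 — the interval quality changes while the contour stays the same, which is the hallmark of a tonal sequence.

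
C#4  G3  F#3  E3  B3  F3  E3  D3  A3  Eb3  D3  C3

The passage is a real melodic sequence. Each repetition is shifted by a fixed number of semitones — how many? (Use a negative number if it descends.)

With a 4-note motive the entries are C#4, B3, A3, each down a 2nd from the previous.
Counting half-steps from C#4 to B3: -2.

-2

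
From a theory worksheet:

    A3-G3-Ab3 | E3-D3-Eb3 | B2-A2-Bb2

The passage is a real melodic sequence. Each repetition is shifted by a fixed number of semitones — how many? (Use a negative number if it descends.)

-5

The 3-note cells begin on A3, E3, B2 — each down a 4th from the last.
A3→E3 is 52 − 57 = -5 semitones.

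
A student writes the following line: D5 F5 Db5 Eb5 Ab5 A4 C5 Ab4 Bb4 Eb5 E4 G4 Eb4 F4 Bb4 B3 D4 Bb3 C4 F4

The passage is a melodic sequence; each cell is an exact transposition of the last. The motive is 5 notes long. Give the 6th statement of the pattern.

C#3 E3 C3 D3 G3

Unit = 5 notes; the statements start on D5, A4, E4, B3, moving down a 4th each time.
Carrying on: F#3 → C#3.
From C#3 the exact shape gives C#3 E3 C3 D3 G3.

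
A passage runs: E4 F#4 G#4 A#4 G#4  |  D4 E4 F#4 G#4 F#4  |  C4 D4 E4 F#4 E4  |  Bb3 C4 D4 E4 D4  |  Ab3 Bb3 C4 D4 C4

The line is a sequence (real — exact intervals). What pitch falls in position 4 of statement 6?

C4

With 5-note cells, note 4 of each statement runs A#4, G#4, F#4, E4, D4.
Each moves down a 2nd; the next is C4.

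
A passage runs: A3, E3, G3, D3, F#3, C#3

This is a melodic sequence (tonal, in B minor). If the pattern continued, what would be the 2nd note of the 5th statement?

A2

Grouping in 2s, the 2nd note of each cell is E3, D3, C#3.
Carrying that down a 2nd forward: B2 → A2.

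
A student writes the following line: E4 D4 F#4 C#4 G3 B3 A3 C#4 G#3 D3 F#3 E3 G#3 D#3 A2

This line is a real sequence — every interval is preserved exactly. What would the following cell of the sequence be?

The 5-note cells begin on E4, B3, F#3 — each down a 4th from the last.
Statement 4 starts on C#3 and keeps the same exact contour: C#3 B2 D#3 A#2 E2.

C#3 B2 D#3 A#2 E2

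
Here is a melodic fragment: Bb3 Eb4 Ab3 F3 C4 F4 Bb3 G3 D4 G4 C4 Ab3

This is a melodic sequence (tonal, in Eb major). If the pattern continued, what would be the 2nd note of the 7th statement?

D5

The unit is 4 notes. Position-2 pitches of the 3 shown cells: Eb4, F4, G4.
Extending up a 2nd: Ab4 → Bb4 → C5 → D5.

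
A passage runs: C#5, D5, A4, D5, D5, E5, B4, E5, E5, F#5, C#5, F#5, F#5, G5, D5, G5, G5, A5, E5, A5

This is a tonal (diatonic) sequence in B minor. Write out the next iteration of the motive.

A5 B5 F#5 B5

With a 4-note motive the entries are C#5, D5, E5, F#5, G5, each up a 2nd from the previous.
So cell 6 is A5 B5 F#5 B5.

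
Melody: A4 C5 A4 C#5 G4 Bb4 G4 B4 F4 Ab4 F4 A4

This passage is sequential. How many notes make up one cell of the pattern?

Try groups of 4 (3 cells in 12 notes):
A4 C5 A4 C#5 | G4 Bb4 G4 B4 | F4 Ab4 F4 A4
Every group is a transposition down a 2nd of the one before; no shorter unit works.

4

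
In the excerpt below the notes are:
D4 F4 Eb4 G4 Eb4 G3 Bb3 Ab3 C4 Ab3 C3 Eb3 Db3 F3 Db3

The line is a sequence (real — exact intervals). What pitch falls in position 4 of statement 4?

Bb2

The unit is 5 notes. Position-4 pitches of the 3 shown cells: G4, C4, F3.
Each moves down a 5th; the next is Bb2.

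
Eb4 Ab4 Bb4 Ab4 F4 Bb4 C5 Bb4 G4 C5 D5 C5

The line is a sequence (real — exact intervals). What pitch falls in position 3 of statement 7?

The unit is 4 notes. Position-3 pitches of the 3 shown cells: Bb4, C5, D5.
Extending up a 2nd: E5 → F#5 → G#5 → A#5.

A#5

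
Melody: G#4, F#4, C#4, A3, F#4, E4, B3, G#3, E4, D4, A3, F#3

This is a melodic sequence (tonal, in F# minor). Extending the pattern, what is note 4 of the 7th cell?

Grouping in 4s, the 4th note of each cell is A3, G#3, F#3.
Carrying that down a 2nd forward: E3 → D3 → C#3 → B2.

B2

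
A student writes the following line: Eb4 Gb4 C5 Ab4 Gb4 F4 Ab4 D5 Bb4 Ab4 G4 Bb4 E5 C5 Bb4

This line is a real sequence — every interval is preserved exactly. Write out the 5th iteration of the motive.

B4 D5 G#5 E5 D5

Unit = 5 notes; the statements start on Eb4, F4, G4, moving up a 2nd each time.
Carrying on: A4 → B4.
Statement 5 starts on B4 and keeps the same exact contour: B4 D5 G#5 E5 D5.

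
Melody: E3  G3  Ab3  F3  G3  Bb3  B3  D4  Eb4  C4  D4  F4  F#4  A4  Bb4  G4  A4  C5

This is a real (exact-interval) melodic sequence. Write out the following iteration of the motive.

With a 6-note motive the entries are E3, B3, F#4, each up a 5th from the previous.
So cell 4 is C#5 E5 F5 D5 E5 G5.

C#5 E5 F5 D5 E5 G5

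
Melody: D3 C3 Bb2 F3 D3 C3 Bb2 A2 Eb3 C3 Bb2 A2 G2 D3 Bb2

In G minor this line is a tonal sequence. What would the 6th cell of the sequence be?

Taking 5-note groups, the heads are D3, C3, Bb2: the pattern moves down a 2nd.
Extending down a 2nd: A2 → G2 → F2.
So cell 6 is F2 Eb2 D2 A2 F2.

F2 Eb2 D2 A2 F2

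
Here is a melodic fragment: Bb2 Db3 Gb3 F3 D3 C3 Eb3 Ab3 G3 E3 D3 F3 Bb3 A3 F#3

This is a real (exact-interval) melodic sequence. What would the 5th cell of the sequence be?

With a 5-note motive the entries are Bb2, C3, D3, each up a 2nd from the previous.
Continuing the starts: E3 → F#3.
From F#3 the exact shape gives F#3 A3 D4 C#4 A#3.

F#3 A3 D4 C#4 A#3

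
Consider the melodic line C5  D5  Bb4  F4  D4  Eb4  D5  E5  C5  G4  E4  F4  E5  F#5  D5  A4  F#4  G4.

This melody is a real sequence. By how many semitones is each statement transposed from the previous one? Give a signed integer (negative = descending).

2

With a 6-note motive the entries are C5, D5, E5, each up a 2nd from the previous.
C5→D5 is 74 − 72 = 2 semitones.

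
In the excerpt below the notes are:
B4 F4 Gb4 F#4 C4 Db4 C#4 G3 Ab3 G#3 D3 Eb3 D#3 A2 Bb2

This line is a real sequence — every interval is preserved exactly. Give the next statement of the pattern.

With a 3-note motive the entries are B4, F#4, C#4, G#3, D#3, each down a 4th from the previous.
Statement 6 starts on A#2 and keeps the same exact contour: A#2 E2 F2.

A#2 E2 F2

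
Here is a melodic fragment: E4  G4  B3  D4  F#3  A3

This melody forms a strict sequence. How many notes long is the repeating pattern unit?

There are 6 notes; a 2-note unit gives 3 cells:
E4 G4 | B3 D4 | F#3 A3
That's a consistent down a 4th shift per cell, and no other grouping gives one.

2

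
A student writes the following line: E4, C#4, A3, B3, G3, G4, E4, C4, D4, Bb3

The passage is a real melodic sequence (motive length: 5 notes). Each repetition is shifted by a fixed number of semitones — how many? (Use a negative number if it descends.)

With a 5-note motive the entries are E4, G4, each up a 3rd from the previous.
E4 to G4 spans +3 semitones.

3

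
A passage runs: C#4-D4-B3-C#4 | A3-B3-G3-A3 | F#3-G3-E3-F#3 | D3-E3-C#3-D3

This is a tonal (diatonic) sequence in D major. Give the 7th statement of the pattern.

Unit = 4 notes; the statements start on C#4, A3, F#3, D3, moving down a 3rd each time.
Continuing the starts: B2 → G2 → E2.
From E2 the diatonic shape gives E2 F#2 D2 E2.

E2 F#2 D2 E2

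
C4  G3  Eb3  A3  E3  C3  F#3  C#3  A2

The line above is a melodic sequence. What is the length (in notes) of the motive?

3

9 notes total. Splitting into 3 groups of 3:
C4 G3 Eb3 | A3 E3 C3 | F#3 C#3 A2
Each cell is the previous one down a 3rd — so the unit is 3 notes.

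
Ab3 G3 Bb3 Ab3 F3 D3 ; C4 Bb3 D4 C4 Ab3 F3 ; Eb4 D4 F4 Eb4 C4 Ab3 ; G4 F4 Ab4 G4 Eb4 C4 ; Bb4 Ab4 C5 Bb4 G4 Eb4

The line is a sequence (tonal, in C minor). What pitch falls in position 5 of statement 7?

Grouping in 6s, the 5th note of each cell is F3, Ab3, C4, Eb4, G4.
Each moves up a 3rd. Continuing: Bb4 → D5.

D5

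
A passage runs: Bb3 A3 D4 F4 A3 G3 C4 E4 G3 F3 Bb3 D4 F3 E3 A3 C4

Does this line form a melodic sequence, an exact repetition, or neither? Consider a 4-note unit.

Each 4-note cell is the previous one transposed down a 2nd.

sequence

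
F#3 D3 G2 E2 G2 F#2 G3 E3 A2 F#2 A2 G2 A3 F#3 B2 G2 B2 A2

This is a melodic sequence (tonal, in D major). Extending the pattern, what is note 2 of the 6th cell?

Grouping in 6s, the 2nd note of each cell is D3, E3, F#3.
Each moves up a 2nd. Continuing: G3 → A3 → B3.

B3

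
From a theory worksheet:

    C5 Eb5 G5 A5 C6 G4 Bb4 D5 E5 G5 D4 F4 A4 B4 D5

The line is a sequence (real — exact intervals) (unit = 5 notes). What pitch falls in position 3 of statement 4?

E4

The unit is 5 notes. Position-3 pitches of the 3 shown cells: G5, D5, A4.
One more down a 4th gives E4.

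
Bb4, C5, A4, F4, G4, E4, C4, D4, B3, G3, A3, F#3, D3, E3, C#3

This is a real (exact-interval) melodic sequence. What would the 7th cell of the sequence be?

Taking 3-note groups, the heads are Bb4, F4, C4, G3, D3: the pattern moves down a 4th.
Continuing the starts: A2 → E2.
Statement 7 starts on E2 and keeps the same exact contour: E2 F#2 D#2.

E2 F#2 D#2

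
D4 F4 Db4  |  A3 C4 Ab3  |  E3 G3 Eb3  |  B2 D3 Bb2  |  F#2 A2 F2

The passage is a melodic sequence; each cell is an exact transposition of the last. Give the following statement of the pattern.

With a 3-note motive the entries are D4, A3, E3, B2, F#2, each down a 4th from the previous.
From C#2 the exact shape gives C#2 E2 C2.

C#2 E2 C2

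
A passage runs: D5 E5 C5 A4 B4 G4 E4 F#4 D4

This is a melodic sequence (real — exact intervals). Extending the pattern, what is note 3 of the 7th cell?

The unit is 3 notes. Position-3 pitches of the 3 shown cells: C5, G4, D4.
Extending down a 4th: A3 → E3 → B2 → F#2.

F#2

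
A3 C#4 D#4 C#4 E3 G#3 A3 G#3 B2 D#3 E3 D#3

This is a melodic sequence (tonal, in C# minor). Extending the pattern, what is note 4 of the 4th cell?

With 4-note cells, note 4 of each statement runs C#4, G#3, D#3.
Each moves down a 4th; the next is A2.

A2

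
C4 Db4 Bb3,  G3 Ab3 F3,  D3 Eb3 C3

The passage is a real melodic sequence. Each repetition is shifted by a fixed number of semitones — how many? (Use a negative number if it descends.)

With a 3-note motive the entries are C4, G3, D3, each down a 4th from the previous.
C4 to G3 spans -5 semitones.

-5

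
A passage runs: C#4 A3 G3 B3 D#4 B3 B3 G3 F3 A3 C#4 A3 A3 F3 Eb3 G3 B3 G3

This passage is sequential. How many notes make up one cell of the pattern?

6

Try groups of 6 (3 cells in 18 notes):
C#4 A3 G3 B3 D#4 B3 | B3 G3 F3 A3 C#4 A3 | A3 F3 Eb3 G3 B3 G3
Each cell is the previous one down a 2nd — so the unit is 6 notes.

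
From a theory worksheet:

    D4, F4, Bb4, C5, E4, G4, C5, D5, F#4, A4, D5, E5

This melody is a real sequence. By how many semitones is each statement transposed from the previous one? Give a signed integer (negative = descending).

2

Unit = 4 notes; the statements start on D4, E4, F#4, moving up a 2nd each time.
D4 to E4 spans +2 semitones.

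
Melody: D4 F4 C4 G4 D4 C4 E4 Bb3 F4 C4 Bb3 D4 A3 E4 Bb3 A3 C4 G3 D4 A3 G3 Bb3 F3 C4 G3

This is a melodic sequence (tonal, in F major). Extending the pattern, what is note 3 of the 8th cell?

C3

With 5-note cells, note 3 of each statement runs C4, Bb3, A3, G3, F3.
Carrying that down a 2nd forward: E3 → D3 → C3.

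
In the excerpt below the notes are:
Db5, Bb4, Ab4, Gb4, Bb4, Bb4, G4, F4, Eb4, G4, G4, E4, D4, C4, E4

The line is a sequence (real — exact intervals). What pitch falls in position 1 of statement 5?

With 5-note cells, note 1 of each statement runs Db5, Bb4, G4.
Carrying that down a 3rd forward: E4 → C#4.

C#4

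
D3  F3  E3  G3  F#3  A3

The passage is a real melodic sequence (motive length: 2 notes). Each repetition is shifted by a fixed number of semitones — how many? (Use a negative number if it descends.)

Unit = 2 notes; the statements start on D3, E3, F#3, moving up a 2nd each time.
D3 to E3 spans +2 semitones.

2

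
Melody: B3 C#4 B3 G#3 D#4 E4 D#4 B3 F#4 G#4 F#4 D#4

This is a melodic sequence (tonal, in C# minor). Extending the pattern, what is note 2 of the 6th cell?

The unit is 4 notes. Position-2 pitches of the 3 shown cells: C#4, E4, G#4.
Extending up a 3rd: B4 → D#5 → F#5.

F#5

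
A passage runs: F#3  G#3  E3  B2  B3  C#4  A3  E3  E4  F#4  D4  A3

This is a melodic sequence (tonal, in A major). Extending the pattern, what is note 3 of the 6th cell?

F#5

Grouping in 4s, the 3rd note of each cell is E3, A3, D4.
Extending up a 4th: G#4 → C#5 → F#5.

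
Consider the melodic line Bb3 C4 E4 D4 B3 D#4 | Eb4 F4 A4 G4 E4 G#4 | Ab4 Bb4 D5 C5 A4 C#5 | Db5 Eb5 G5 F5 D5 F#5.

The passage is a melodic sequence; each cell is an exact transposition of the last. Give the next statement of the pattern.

Unit = 6 notes; the statements start on Bb3, Eb4, Ab4, Db5, moving up a 4th each time.
From Gb5 the exact shape gives Gb5 Ab5 C6 Bb5 G5 B5.

Gb5 Ab5 C6 Bb5 G5 B5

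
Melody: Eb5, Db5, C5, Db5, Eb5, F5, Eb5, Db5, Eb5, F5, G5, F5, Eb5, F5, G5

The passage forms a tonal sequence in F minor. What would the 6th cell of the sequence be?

C6 Bb5 Ab5 Bb5 C6

Taking 5-note groups, the heads are Eb5, F5, G5: the pattern moves up a 2nd.
Carrying on: Ab5 → Bb5 → C6.
So cell 6 is C6 Bb5 Ab5 Bb5 C6.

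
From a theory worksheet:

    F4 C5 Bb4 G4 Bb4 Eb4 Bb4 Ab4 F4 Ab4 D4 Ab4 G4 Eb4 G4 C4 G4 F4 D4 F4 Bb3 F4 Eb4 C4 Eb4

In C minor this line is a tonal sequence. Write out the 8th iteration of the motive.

With a 5-note motive the entries are F4, Eb4, D4, C4, Bb3, each down a 2nd from the previous.
Carrying on: Ab3 → G3 → F3.
So cell 8 is F3 C4 Bb3 G3 Bb3.

F3 C4 Bb3 G3 Bb3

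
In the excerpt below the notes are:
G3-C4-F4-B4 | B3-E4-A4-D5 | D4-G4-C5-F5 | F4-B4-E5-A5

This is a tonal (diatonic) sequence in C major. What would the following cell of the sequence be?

Unit = 4 notes; the statements start on G3, B3, D4, F4, moving up a 3rd each time.
So cell 5 is A4 D5 G5 C6.

A4 D5 G5 C6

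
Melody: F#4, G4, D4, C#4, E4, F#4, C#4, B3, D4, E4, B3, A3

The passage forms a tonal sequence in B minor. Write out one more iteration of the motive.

C#4 D4 A3 G3

The 4-note cells begin on F#4, E4, D4 — each down a 2nd from the last.
So cell 4 is C#4 D4 A3 G3.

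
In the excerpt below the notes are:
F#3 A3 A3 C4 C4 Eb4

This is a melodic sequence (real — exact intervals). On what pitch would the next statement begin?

Eb4

Unit = 2 notes; the statements start on F#3, A3, C4, moving up a 3rd each time.
One more step up a 3rd gives Eb4.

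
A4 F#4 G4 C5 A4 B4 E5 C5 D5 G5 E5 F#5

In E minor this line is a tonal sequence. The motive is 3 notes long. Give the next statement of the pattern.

B5 G5 A5

Taking 3-note groups, the heads are A4, C5, E5, G5: the pattern moves up a 3rd.
Statement 5 starts on B5 and keeps the same diatonic contour: B5 G5 A5.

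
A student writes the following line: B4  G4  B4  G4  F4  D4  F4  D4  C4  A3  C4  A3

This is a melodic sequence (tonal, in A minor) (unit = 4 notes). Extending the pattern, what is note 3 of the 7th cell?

E2

Grouping in 4s, the 3rd note of each cell is B4, F4, C4.
Carrying that down a 4th forward: G3 → D3 → A2 → E2.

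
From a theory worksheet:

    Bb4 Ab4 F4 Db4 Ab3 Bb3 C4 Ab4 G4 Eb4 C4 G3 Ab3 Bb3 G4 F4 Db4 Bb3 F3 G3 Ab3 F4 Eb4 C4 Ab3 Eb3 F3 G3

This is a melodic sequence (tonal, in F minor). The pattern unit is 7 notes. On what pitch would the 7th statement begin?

Unit = 7 notes; the statements start on Bb4, Ab4, G4, F4, moving down a 2nd each time.
Continuing: Eb4 → Db4 → C4. Statement 7 starts on C4.

C4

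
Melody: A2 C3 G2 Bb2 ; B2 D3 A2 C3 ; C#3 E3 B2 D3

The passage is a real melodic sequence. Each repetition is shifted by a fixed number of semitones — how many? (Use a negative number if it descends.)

Unit = 4 notes; the statements start on A2, B2, C#3, moving up a 2nd each time.
Counting half-steps from A2 to B2: 2.

2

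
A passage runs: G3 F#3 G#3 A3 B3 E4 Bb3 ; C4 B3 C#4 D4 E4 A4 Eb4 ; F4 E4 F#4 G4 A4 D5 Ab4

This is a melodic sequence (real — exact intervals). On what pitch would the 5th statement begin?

Eb5

The 7-note cells begin on G3, C4, F4 — each up a 4th from the last.
Extending the heads up a 4th: Bb4 → Eb5.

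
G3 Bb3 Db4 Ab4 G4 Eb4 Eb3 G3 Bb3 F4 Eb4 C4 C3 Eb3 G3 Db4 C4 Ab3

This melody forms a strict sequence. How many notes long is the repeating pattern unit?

Try groups of 6 (3 cells in 18 notes):
G3 Bb3 Db4 Ab4 G4 Eb4 | Eb3 G3 Bb3 F4 Eb4 C4 | C3 Eb3 G3 Db4 C4 Ab3
Every group is a transposition down a 3rd of the one before; no shorter unit works.

6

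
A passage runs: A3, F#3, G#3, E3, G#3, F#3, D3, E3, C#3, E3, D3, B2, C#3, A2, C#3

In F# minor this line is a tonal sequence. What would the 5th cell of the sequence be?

G#2 E2 F#2 D2 F#2

With a 5-note motive the entries are A3, F#3, D3, each down a 3rd from the previous.
Carrying on: B2 → G#2.
From G#2 the diatonic shape gives G#2 E2 F#2 D2 F#2.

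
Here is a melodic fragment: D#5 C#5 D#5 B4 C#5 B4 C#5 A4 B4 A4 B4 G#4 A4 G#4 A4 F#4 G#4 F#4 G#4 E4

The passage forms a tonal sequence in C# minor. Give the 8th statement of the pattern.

D#4 C#4 D#4 B3

Unit = 4 notes; the statements start on D#5, C#5, B4, A4, G#4, moving down a 2nd each time.
Extending down a 2nd: F#4 → E4 → D#4.
From D#4 the diatonic shape gives D#4 C#4 D#4 B3.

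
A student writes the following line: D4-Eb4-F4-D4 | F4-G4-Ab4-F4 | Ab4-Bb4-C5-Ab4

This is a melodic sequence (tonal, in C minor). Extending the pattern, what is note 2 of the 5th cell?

Grouping in 4s, the 2nd note of each cell is Eb4, G4, Bb4.
Each moves up a 3rd. Continuing: D5 → F5.

F5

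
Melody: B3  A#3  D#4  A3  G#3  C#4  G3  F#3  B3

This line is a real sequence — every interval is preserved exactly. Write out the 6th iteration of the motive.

Unit = 3 notes; the statements start on B3, A3, G3, moving down a 2nd each time.
Extending down a 2nd: F3 → Eb3 → Db3.
Statement 6 starts on Db3 and keeps the same exact contour: Db3 C3 F3.

Db3 C3 F3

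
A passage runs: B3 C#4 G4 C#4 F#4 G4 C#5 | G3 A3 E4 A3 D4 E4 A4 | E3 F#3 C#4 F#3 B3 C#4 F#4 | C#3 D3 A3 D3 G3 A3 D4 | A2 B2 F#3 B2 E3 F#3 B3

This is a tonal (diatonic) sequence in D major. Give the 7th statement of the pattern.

With a 7-note motive the entries are B3, G3, E3, C#3, A2, each down a 3rd from the previous.
Continuing the starts: F#2 → D2.
From D2 the diatonic shape gives D2 E2 B2 E2 A2 B2 E3.

D2 E2 B2 E2 A2 B2 E3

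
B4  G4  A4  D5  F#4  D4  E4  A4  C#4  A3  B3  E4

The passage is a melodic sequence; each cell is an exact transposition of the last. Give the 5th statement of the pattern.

D#3 B2 C#3 F#3

Unit = 4 notes; the statements start on B4, F#4, C#4, moving down a 4th each time.
Extending down a 4th: G#3 → D#3.
So cell 5 is D#3 B2 C#3 F#3.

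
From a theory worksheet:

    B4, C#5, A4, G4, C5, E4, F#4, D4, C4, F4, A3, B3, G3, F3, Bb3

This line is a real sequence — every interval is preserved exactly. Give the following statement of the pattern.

D3 E3 C3 Bb2 Eb3

Unit = 5 notes; the statements start on B4, E4, A3, moving down a 5th each time.
So cell 4 is D3 E3 C3 Bb2 Eb3.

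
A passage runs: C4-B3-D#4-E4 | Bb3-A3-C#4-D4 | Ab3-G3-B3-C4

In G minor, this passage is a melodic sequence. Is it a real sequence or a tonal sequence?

real

Each cell has the same semitone pattern (-1, 4, 1) — intervals are preserved exactly.
And B3 lies outside G minor, so the sequence is real rather than tonal.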